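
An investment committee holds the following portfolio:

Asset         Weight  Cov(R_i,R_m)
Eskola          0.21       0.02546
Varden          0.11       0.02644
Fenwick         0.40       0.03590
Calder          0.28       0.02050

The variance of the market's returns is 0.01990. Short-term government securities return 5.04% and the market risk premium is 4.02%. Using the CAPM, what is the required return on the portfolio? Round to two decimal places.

10.77%

β_Eskola = 0.02546 / 0.01990 = 1.2794
β_Varden = 0.02644 / 0.01990 = 1.3286
β_Fenwick = 0.03590 / 0.01990 = 1.8040
β_Calder = 0.02050 / 0.01990 = 1.0302
β_P = Σ w_i β_i = 0.21×1.2794 + 0.11×1.3286 + 0.40×1.8040 + 0.28×1.0302 = 1.4249
E(R_P) = R_f + β_P × MRP = 5.04% + 1.4249 × 4.02% = 10.77%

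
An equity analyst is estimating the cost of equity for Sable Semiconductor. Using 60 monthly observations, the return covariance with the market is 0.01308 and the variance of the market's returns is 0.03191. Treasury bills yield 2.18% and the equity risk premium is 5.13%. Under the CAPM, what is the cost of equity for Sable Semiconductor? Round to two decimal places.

4.28%

β = Cov(R_i, R_m) / Var(R_m) = 0.01308 / 0.03191 = 0.4099
E(R) = R_f + β × MRP = 2.18% + 0.4099 × 5.13% = 4.28%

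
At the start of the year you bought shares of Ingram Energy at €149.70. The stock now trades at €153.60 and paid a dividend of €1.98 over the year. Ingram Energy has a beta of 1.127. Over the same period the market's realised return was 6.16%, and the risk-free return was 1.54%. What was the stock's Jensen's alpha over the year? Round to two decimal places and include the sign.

Realised HPR = (P1 + D1 − P0) / P0 = (153.60 + 1.98 − 149.70) / 149.70 = 5.88 / 149.70 = 3.9279%
MRP = 6.16% − 1.54% = 4.62%
CAPM required = R_f + β·MRP = 1.54% + 1.127 × 4.62% = 6.74674%
α = realised − required = 3.9279% − 6.74674% = -2.82%

-2.82%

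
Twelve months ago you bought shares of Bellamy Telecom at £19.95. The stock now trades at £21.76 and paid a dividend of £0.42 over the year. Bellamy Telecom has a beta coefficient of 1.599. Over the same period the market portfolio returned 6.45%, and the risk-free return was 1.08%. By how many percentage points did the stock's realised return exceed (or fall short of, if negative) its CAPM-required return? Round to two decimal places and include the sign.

Realised HPR = (P1 + D1 − P0) / P0 = (21.76 + 0.42 − 19.95) / 19.95 = 2.23 / 19.95 = 11.1779%
MRP = 6.45% − 1.08% = 5.37%
CAPM required = R_f + β·MRP = 1.08% + 1.599 × 5.37% = 9.66663%
α = realised − required = 11.1779% − 9.66663% = +1.51%

+1.51%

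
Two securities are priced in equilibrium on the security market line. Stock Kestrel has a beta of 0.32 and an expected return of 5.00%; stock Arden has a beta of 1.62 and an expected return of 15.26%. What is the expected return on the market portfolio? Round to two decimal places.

Both satisfy E(R) = R_f + β·MRP, so the slope of the SML is
MRP = (15.26% − 5.00%) / (1.62 − 0.32) = 10.26% / 1.30 = 7.8923%
R_f = E(R_Kestrel) − β_Kestrel·MRP = 5.00% − 0.32 × 7.8923% = 2.4745%
E(R_m) = R_f + MRP = 2.4745% + 7.8923% = 10.37%

10.37%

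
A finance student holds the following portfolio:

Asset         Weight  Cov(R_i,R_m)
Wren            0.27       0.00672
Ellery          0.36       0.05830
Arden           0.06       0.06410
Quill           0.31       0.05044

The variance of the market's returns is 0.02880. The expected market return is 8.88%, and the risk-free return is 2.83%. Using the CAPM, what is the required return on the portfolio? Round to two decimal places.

11.71%

β_Wren = 0.00672 / 0.02880 = 0.2333
β_Ellery = 0.05830 / 0.02880 = 2.0243
β_Arden = 0.06410 / 0.02880 = 2.2257
β_Quill = 0.05044 / 0.02880 = 1.7514
β_P = Σ w_i β_i = 0.27×0.2333 + 0.36×2.0243 + 0.06×2.2257 + 0.31×1.7514 = 1.4682
MRP = 8.88% − 2.83% = 6.05%
E(R_P) = R_f + β_P × MRP = 2.83% + 1.4682 × 6.05% = 11.71%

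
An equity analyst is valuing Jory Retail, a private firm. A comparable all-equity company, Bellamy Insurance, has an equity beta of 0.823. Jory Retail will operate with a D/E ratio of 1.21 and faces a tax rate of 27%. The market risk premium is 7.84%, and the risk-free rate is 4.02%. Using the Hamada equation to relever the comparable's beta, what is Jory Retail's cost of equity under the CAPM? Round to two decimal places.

16.17%

β_L = β_U × [1 + (1 − t)(D/E)] = 0.823 × [1 + (1 − 0.27) × 1.21]
    = 0.823 × [1 + 0.73 × 1.21] = 0.823 × 1.8833 = 1.5500
E(R) = R_f + β_L × MRP = 4.02% + 1.5500 × 7.84% = 16.17%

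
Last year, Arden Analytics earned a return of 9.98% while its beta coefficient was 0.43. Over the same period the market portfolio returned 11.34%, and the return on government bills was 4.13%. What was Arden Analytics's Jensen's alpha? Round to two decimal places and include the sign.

+2.75%

Market excess return = 11.34% − 4.13% = 7.21%
CAPM benchmark = R_f + β(R_m − R_f) = 4.13% + 0.43 × 7.21% = 7.2303%
α = actual − benchmark = 9.98% − 7.2303% = +2.75%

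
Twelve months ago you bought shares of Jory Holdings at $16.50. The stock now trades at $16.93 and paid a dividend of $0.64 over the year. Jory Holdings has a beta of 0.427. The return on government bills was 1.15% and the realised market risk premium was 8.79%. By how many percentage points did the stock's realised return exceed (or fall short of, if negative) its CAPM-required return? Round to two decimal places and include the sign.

+1.58%

Realised HPR = (P1 + D1 − P0) / P0 = (16.93 + 0.64 − 16.50) / 16.50 = 1.07 / 16.50 = 6.4848%
CAPM required = R_f + β·MRP = 1.15% + 0.427 × 8.79% = 4.90333%
α = realised − required = 6.4848% − 4.90333% = +1.58%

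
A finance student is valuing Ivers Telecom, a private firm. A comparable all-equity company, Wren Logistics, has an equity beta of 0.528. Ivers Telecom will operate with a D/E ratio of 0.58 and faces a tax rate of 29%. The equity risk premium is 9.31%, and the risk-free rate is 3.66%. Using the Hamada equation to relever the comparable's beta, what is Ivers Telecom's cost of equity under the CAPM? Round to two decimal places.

10.60%

β_L = β_U × [1 + (1 − t)(D/E)] = 0.528 × [1 + (1 − 0.29) × 0.58]
    = 0.528 × [1 + 0.71 × 0.58] = 0.528 × 1.4118 = 0.7454
E(R) = R_f + β_L × MRP = 3.66% + 0.7454 × 9.31% = 10.60%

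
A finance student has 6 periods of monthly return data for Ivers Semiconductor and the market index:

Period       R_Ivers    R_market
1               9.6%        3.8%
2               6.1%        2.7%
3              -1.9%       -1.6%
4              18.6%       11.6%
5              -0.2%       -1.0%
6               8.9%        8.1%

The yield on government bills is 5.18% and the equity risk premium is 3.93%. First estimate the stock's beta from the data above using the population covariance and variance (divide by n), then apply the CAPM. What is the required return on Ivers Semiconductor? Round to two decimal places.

10.58%

Mean R_i = (9.6 + 6.1 − 1.9 + 18.6 − 0.2 + 8.9) / 6 = 6.8500%
Mean R_m = (3.8 + 2.7 − 1.6 + 11.6 − 1.0 + 8.1) / 6 = 3.9333%
Σ(R_i − R̄_i)(R_m − R̄_m) = 182.3800  ⇒  Cov = 182.3800 / 6 = 30.3967
Σ(R_m − R̄_m)² = 132.6333  ⇒  Var(R_m) = 132.6333 / 6 = 22.1056
β = Cov / Var(R_m) = 30.3967 / 22.1056 = 1.3751
E(R) = R_f + β × MRP = 5.18% + 1.3751 × 3.93% = 10.58%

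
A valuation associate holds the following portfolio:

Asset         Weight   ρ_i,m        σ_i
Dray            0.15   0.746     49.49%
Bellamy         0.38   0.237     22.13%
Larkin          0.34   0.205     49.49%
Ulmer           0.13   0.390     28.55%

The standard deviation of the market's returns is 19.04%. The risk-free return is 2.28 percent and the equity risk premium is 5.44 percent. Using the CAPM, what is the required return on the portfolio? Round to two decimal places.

5.83%

β_Dray = 0.746 × 49.49% / 19.04% = 1.9391
β_Bellamy = 0.237 × 22.13% / 19.04% = 0.2755
β_Larkin = 0.205 × 49.49% / 19.04% = 0.5328
β_Ulmer = 0.390 × 28.55% / 19.04% = 0.5848
β_P = Σ w_i β_i = 0.15×1.9391 + 0.38×0.2755 + 0.34×0.5328 + 0.13×0.5848 = 0.6527
E(R_P) = R_f + β_P × MRP = 2.28% + 0.6527 × 5.44% = 5.83%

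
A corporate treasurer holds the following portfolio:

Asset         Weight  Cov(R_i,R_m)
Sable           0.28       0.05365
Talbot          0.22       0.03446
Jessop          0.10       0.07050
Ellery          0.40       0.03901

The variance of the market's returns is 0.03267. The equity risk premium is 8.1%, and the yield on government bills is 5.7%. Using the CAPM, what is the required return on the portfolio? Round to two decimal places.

16.92%

β_Sable = 0.05365 / 0.03267 = 1.6422
β_Talbot = 0.03446 / 0.03267 = 1.0548
β_Jessop = 0.07050 / 0.03267 = 2.1579
β_Ellery = 0.03901 / 0.03267 = 1.1941
β_P = Σ w_i β_i = 0.28×1.6422 + 0.22×1.0548 + 0.10×2.1579 + 0.40×1.1941 = 1.3853
E(R_P) = R_f + β_P × MRP = 5.7% + 1.3853 × 8.1% = 16.92%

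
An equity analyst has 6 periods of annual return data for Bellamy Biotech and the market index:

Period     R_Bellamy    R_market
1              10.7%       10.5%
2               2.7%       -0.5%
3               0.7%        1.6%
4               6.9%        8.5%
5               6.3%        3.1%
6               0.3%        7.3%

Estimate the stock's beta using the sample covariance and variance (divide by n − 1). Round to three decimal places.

Mean R_i = (10.7 + 2.7 + 0.7 + 6.9 + 6.3 + 0.3) / 6 = 4.6000%
Mean R_m = (10.5 − 0.5 + 1.6 + 8.5 + 3.1 + 7.3) / 6 = 5.0833%
Σ(R_i − R̄_i)(R_m − R̄_m) = 52.1900  ⇒  Cov = 52.1900 / 5 = 10.4380
Σ(R_m − R̄_m)² = 93.1683  ⇒  Var(R_m) = 93.1683 / 5 = 18.6337
β = Cov / Var(R_m) = 10.4380 / 18.6337 = 0.5602

0.560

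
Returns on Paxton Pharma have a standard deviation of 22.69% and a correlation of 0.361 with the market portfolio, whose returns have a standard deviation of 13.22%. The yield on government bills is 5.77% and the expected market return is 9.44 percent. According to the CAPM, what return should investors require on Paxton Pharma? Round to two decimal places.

8.04%

β = ρ × σ_i / σ_m = 0.361 × 22.69% / 13.22% = 0.6196
MRP = 9.44% − 5.77% = 3.67%
E(R) = 5.77% + 0.6196 × 3.67% = 8.04%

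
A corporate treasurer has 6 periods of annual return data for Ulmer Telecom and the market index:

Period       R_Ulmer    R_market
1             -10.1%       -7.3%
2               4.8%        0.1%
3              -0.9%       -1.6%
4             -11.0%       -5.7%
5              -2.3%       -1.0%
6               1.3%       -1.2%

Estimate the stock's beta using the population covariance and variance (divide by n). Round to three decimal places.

1.996

Mean R_i = (-10.1 + 4.8 − 0.9 − 11.0 − 2.3 + 1.3) / 6 = -3.0333%
Mean R_m = (-7.3 + 0.1 − 1.6 − 5.7 − 1.0 − 1.2) / 6 = -2.7833%
Σ(R_i − R̄_i)(R_m − R̄_m) = 88.4333  ⇒  Cov = 88.4333 / 6 = 14.7389
Σ(R_m − R̄_m)² = 44.3083  ⇒  Var(R_m) = 44.3083 / 6 = 7.3847
β = Cov / Var(R_m) = 14.7389 / 7.3847 = 1.9959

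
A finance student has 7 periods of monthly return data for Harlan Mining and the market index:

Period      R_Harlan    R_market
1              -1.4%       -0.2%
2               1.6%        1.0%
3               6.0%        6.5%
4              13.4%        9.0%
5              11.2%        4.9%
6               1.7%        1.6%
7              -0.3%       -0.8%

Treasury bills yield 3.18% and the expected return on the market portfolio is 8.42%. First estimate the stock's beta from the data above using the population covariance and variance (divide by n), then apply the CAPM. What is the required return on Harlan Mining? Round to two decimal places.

Mean R_i = (-1.4 + 1.6 + 6.0 + 13.4 + 11.2 + 1.7 − 0.3) / 7 = 4.6000%
Mean R_m = (-0.2 + 1.0 + 6.5 + 9.0 + 4.9 + 1.6 − 0.8) / 7 = 3.1429%
Σ(R_i − R̄_i)(R_m − R̄_m) = 118.1200  ⇒  Cov = 118.1200 / 7 = 16.8743
Σ(R_m − R̄_m)² = 82.3571  ⇒  Var(R_m) = 82.3571 / 7 = 11.7653
β = Cov / Var(R_m) = 16.8743 / 11.7653 = 1.4342
MRP = 8.42% − 3.18% = 5.24%
E(R) = R_f + β × MRP = 3.18% + 1.4342 × 5.24% = 10.70%

10.70%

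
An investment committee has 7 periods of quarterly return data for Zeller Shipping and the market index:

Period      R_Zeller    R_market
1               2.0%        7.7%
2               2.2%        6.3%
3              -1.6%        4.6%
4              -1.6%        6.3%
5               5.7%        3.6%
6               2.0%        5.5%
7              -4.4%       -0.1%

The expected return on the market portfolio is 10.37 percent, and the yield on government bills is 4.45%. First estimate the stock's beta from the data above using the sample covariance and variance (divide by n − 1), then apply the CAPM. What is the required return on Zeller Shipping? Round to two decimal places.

7.95%

Mean R_i = (2.0 + 2.2 − 1.6 − 1.6 + 5.7 + 2.0 − 4.4) / 7 = 0.6143%
Mean R_m = (7.7 + 6.3 + 4.6 + 6.3 + 3.6 + 5.5 − 0.1) / 7 = 4.8429%
Σ(R_i − R̄_i)(R_m − R̄_m) = 22.9557  ⇒  Cov = 22.9557 / 6 = 3.8260
Σ(R_m − R̄_m)² = 38.8771  ⇒  Var(R_m) = 38.8771 / 6 = 6.4795
β = Cov / Var(R_m) = 3.8260 / 6.4795 = 0.5905
MRP = 10.37% − 4.45% = 5.92%
E(R) = R_f + β × MRP = 4.45% + 0.5905 × 5.92% = 7.95%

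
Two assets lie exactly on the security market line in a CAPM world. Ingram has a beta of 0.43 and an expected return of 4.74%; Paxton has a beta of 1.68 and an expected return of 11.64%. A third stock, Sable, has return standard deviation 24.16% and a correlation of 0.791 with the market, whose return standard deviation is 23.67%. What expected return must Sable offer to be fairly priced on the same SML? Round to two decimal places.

MRP = (11.64% − 4.74%) / (1.68 − 0.43) = 5.5200%
R_f = 4.74% − 0.43 × 5.5200% = 2.3664%
β_Sable = ρ·σ_i/σ_m = 0.791 × 24.16 / 23.67 = 0.8074
E(R_Sable) = R_f + β × MRP = 2.3664% + 0.8074 × 5.5200% = 6.82%

6.82%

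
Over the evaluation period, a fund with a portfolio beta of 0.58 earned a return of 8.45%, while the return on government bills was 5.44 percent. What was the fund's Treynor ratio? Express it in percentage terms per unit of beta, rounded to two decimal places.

5.19%

Treynor = (R_P − R_f) / β_P = (8.45% − 5.44%) / 0.5800 = 3.01% / 0.5800 = 5.19%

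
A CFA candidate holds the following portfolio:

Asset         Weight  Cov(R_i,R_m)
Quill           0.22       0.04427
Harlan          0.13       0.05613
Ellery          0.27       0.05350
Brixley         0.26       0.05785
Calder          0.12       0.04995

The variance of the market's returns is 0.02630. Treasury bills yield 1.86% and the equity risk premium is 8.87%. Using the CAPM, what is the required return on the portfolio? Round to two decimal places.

19.57%

β_Quill = 0.04427 / 0.02630 = 1.6833
β_Harlan = 0.05613 / 0.02630 = 2.1342
β_Ellery = 0.05350 / 0.02630 = 2.0342
β_Brixley = 0.05785 / 0.02630 = 2.1996
β_Calder = 0.04995 / 0.02630 = 1.8992
β_P = Σ w_i β_i = 0.22×1.6833 + 0.13×2.1342 + 0.27×2.0342 + 0.26×2.1996 + 0.12×1.8992 = 1.9968
E(R_P) = R_f + β_P × MRP = 1.86% + 1.9968 × 8.87% = 19.57%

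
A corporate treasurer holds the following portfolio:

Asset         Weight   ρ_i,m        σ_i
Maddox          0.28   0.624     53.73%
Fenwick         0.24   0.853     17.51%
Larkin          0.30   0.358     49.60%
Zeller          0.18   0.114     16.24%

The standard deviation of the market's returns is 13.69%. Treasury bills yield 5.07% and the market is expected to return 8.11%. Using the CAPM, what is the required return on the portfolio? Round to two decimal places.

9.21%

β_Maddox = 0.624 × 53.73% / 13.69% = 2.4491
β_Fenwick = 0.853 × 17.51% / 13.69% = 1.0910
β_Larkin = 0.358 × 49.60% / 13.69% = 1.2971
β_Zeller = 0.114 × 16.24% / 13.69% = 0.1352
β_P = Σ w_i β_i = 0.28×2.4491 + 0.24×1.0910 + 0.30×1.2971 + 0.18×0.1352 = 1.3611
MRP = 8.11% − 5.07% = 3.04%
E(R_P) = R_f + β_P × MRP = 5.07% + 1.3611 × 3.04% = 9.21%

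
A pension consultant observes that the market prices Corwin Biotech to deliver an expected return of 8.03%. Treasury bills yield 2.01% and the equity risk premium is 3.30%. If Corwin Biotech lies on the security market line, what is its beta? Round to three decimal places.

1.824

β = (E(R) − R_f) / MRP = (8.03% − 2.01%) / 3.30% = 6.02% / 3.30% = 1.824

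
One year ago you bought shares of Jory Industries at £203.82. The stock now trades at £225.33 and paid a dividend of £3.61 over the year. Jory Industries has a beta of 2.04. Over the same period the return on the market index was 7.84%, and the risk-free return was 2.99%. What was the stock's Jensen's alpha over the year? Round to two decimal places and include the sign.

-0.56%

Realised HPR = (P1 + D1 − P0) / P0 = (225.33 + 3.61 − 203.82) / 203.82 = 25.12 / 203.82 = 12.3246%
MRP = 7.84% − 2.99% = 4.85%
CAPM required = R_f + β·MRP = 2.99% + 2.04 × 4.85% = 12.8840%
α = realised − required = 12.3246% − 12.8840% = -0.56%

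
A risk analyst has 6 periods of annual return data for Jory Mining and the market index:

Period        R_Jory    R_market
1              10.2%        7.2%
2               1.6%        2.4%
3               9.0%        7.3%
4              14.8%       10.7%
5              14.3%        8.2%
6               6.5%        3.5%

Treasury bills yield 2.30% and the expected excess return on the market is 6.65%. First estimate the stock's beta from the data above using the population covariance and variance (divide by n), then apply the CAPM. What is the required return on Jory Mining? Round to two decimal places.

12.38%

Mean R_i = (10.2 + 1.6 + 9.0 + 14.8 + 14.3 + 6.5) / 6 = 9.4000%
Mean R_m = (7.2 + 2.4 + 7.3 + 10.7 + 8.2 + 3.5) / 6 = 6.5500%
Σ(R_i − R̄_i)(R_m − R̄_m) = 71.9300  ⇒  Cov = 71.9300 / 6 = 11.9883
Σ(R_m − R̄_m)² = 47.4550  ⇒  Var(R_m) = 47.4550 / 6 = 7.9092
β = Cov / Var(R_m) = 11.9883 / 7.9092 = 1.5157
E(R) = R_f + β × MRP = 2.30% + 1.5157 × 6.65% = 12.38%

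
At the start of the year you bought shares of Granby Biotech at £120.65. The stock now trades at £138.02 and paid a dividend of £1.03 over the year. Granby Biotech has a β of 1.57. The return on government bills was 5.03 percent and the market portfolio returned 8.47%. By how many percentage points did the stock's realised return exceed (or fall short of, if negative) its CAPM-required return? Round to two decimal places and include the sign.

+4.82%

Realised HPR = (P1 + D1 − P0) / P0 = (138.02 + 1.03 − 120.65) / 120.65 = 18.40 / 120.65 = 15.2507%
MRP = 8.47% − 5.03% = 3.44%
CAPM required = R_f + β·MRP = 5.03% + 1.57 × 3.44% = 10.4308%
α = realised − required = 15.2507% − 10.4308% = +4.82%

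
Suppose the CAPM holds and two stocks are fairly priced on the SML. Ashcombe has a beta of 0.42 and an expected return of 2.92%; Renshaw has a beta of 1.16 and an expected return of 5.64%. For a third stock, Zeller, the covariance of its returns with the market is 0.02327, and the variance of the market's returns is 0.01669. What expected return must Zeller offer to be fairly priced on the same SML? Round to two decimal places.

MRP = (5.64% − 2.92%) / (1.16 − 0.42) = 3.6757%
R_f = 2.92% − 0.42 × 3.6757% = 1.3762%
β_Zeller = Cov / Var(R_m) = 0.02327 / 0.01669 = 1.3942
E(R_Zeller) = R_f + β × MRP = 1.3762% + 1.3942 × 3.6757% = 6.50%

6.50%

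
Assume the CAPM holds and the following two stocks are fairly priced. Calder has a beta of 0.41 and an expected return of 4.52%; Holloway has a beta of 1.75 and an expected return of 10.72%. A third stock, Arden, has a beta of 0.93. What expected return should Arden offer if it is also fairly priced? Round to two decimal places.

MRP (SML slope) = (10.72% − 4.52%) / (1.75 − 0.41) = 6.20% / 1.34 = 4.6269%
R_f (intercept) = 4.52% − 0.41 × 4.6269% = 2.6230%
E(R_Arden) = R_f + β × MRP = 2.6230% + 0.93 × 4.6269% = 6.93%

6.93%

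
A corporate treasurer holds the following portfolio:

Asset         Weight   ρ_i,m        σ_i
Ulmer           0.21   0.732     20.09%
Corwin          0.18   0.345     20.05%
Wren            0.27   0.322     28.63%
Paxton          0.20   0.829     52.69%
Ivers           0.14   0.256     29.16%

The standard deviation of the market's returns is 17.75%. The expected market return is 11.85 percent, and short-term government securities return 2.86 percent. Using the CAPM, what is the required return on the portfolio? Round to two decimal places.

β_Ulmer = 0.732 × 20.09% / 17.75% = 0.8285
β_Corwin = 0.345 × 20.05% / 17.75% = 0.3897
β_Wren = 0.322 × 28.63% / 17.75% = 0.5194
β_Paxton = 0.829 × 52.69% / 17.75% = 2.4608
β_Ivers = 0.256 × 29.16% / 17.75% = 0.4206
β_P = Σ w_i β_i = 0.21×0.8285 + 0.18×0.3897 + 0.27×0.5194 + 0.20×2.4608 + 0.14×0.4206 = 0.9354
MRP = 11.85% − 2.86% = 8.99%
E(R_P) = R_f + β_P × MRP = 2.86% + 0.9354 × 8.99% = 11.27%

11.27%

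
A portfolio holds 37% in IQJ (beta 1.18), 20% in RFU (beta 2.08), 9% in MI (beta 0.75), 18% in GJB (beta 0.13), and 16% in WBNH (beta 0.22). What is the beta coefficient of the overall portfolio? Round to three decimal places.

β_P = Σ w_i β_i = 0.37×1.18 + 0.20×2.08 + 0.09×0.75 + 0.18×0.13 + 0.16×0.22 = 0.9787

0.979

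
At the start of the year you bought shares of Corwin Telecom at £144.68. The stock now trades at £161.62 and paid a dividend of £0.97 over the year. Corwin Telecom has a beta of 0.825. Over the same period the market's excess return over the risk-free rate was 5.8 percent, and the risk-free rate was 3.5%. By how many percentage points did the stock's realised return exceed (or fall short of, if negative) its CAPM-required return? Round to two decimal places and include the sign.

Realised HPR = (P1 + D1 − P0) / P0 = (161.62 + 0.97 − 144.68) / 144.68 = 17.91 / 144.68 = 12.3790%
CAPM required = R_f + β·MRP = 3.5% + 0.825 × 5.8% = 8.2850%
α = realised − required = 12.3790% − 8.2850% = +4.09%

+4.09%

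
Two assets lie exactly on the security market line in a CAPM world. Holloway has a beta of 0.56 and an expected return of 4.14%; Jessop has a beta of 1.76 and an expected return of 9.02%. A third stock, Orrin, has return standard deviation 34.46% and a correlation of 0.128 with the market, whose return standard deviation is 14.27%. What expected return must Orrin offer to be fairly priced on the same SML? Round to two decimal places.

3.12%

MRP = (9.02% − 4.14%) / (1.76 − 0.56) = 4.0667%
R_f = 4.14% − 0.56 × 4.0667% = 1.8626%
β_Orrin = ρ·σ_i/σ_m = 0.128 × 34.46 / 14.27 = 0.3091
E(R_Orrin) = R_f + β × MRP = 1.8626% + 0.3091 × 4.0667% = 3.12%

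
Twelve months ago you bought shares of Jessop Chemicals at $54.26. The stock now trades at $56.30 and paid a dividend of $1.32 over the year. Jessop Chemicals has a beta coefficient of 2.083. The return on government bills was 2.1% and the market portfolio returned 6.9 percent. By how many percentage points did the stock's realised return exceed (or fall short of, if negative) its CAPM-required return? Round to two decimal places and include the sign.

-5.91%

Realised HPR = (P1 + D1 − P0) / P0 = (56.30 + 1.32 − 54.26) / 54.26 = 3.36 / 54.26 = 6.1924%
MRP = 6.9% − 2.1% = 4.80%
CAPM required = R_f + β·MRP = 2.1% + 2.083 × 4.8% = 12.0984%
α = realised − required = 6.1924% − 12.0984% = -5.91%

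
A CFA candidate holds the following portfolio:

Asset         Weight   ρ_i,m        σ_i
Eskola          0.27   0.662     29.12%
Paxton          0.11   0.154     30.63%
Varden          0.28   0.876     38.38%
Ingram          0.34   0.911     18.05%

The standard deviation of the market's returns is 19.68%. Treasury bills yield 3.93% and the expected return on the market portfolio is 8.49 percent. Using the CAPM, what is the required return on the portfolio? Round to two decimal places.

8.73%

β_Eskola = 0.662 × 29.12% / 19.68% = 0.9795
β_Paxton = 0.154 × 30.63% / 19.68% = 0.2397
β_Varden = 0.876 × 38.38% / 19.68% = 1.7084
β_Ingram = 0.911 × 18.05% / 19.68% = 0.8355
β_P = Σ w_i β_i = 0.27×0.9795 + 0.11×0.2397 + 0.28×1.7084 + 0.34×0.8355 = 1.0533
MRP = 8.49% − 3.93% = 4.56%
E(R_P) = R_f + β_P × MRP = 3.93% + 1.0533 × 4.56% = 8.73%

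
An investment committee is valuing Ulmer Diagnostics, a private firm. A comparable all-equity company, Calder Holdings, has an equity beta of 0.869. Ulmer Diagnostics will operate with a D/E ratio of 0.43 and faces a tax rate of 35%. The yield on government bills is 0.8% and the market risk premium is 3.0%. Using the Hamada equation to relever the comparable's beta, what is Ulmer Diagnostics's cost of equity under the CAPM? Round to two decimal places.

β_L = β_U × [1 + (1 − t)(D/E)] = 0.869 × [1 + (1 − 0.35) × 0.43]
    = 0.869 × [1 + 0.65 × 0.43] = 0.869 × 1.2795 = 1.1119
E(R) = R_f + β_L × MRP = 0.8% + 1.1119 × 3.0% = 4.14%

4.14%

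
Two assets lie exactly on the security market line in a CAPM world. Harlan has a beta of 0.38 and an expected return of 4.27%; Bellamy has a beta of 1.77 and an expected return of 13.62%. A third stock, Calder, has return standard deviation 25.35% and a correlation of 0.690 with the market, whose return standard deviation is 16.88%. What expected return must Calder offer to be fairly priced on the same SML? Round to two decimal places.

8.68%

MRP = (13.62% − 4.27%) / (1.77 − 0.38) = 6.7266%
R_f = 4.27% − 0.38 × 6.7266% = 1.7139%
β_Calder = ρ·σ_i/σ_m = 0.690 × 25.35 / 16.88 = 1.0362
E(R_Calder) = R_f + β × MRP = 1.7139% + 1.0362 × 6.7266% = 8.68%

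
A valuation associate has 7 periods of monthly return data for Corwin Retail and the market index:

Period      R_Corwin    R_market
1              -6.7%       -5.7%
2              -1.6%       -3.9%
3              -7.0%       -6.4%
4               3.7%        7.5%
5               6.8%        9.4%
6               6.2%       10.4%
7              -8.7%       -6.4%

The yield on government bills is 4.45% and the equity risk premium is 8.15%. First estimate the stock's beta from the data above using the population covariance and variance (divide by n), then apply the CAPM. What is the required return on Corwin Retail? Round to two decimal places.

Mean R_i = (-6.7 − 1.6 − 7.0 + 3.7 + 6.8 + 6.2 − 8.7) / 7 = -1.0429%
Mean R_m = (-5.7 − 3.9 − 6.4 + 7.5 + 9.4 + 10.4 − 6.4) / 7 = 0.7000%
Σ(R_i − R̄_i)(R_m − R̄_m) = 306.1700  ⇒  Cov = 306.1700 / 7 = 43.7386
Σ(R_m − R̄_m)² = 378.9600  ⇒  Var(R_m) = 378.9600 / 7 = 54.1371
β = Cov / Var(R_m) = 43.7386 / 54.1371 = 0.8079
E(R) = R_f + β × MRP = 4.45% + 0.8079 × 8.15% = 11.03%

11.03%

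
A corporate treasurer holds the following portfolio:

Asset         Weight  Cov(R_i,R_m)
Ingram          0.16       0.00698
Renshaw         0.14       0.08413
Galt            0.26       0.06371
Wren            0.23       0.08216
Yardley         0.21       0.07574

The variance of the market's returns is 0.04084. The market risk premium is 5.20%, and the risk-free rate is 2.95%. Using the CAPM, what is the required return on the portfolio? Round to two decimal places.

11.13%

β_Ingram = 0.00698 / 0.04084 = 0.1709
β_Renshaw = 0.08413 / 0.04084 = 2.0600
β_Galt = 0.06371 / 0.04084 = 1.5600
β_Wren = 0.08216 / 0.04084 = 2.0118
β_Yardley = 0.07574 / 0.04084 = 1.8546
β_P = Σ w_i β_i = 0.16×0.1709 + 0.14×2.0600 + 0.26×1.5600 + 0.23×2.0118 + 0.21×1.8546 = 1.5735
E(R_P) = R_f + β_P × MRP = 2.95% + 1.5735 × 5.20% = 11.13%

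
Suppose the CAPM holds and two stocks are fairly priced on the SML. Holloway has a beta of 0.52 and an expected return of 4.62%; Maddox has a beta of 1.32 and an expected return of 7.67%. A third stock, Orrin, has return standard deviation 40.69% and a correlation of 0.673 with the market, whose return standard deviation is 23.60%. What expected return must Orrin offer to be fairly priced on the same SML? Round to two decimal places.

MRP = (7.67% − 4.62%) / (1.32 − 0.52) = 3.8125%
R_f = 4.62% − 0.52 × 3.8125% = 2.6375%
β_Orrin = ρ·σ_i/σ_m = 0.673 × 40.69 / 23.60 = 1.1604
E(R_Orrin) = R_f + β × MRP = 2.6375% + 1.1604 × 3.8125% = 7.06%

7.06%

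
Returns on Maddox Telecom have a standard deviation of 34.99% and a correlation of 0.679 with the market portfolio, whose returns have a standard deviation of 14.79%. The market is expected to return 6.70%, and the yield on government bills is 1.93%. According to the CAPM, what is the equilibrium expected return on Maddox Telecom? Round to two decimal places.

β = ρ × σ_i / σ_m = 0.679 × 34.99% / 14.79% = 1.6064
MRP = 6.70% − 1.93% = 4.77%
E(R) = 1.93% + 1.6064 × 4.77% = 9.59%

9.59%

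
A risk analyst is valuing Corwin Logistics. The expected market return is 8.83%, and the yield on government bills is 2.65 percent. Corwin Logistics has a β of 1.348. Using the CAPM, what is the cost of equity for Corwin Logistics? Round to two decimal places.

Market risk premium = E(R_m) − R_f = 8.83% − 2.65% = 6.18%
E(R) = R_f + β × MRP = 2.65% + 1.348 × 6.18% = 10.98%

10.98%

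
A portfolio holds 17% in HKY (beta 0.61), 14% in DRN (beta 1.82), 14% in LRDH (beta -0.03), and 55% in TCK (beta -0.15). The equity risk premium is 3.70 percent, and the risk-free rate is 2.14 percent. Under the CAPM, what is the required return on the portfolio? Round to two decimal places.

β_P = Σ w_i β_i = 0.17×0.61 + 0.14×1.82 + 0.14×-0.03 + 0.55×-0.15 = 0.2718
E(R_P) = R_f + β_P × MRP = 2.14% + 0.2718 × 3.70% = 3.15%

3.15%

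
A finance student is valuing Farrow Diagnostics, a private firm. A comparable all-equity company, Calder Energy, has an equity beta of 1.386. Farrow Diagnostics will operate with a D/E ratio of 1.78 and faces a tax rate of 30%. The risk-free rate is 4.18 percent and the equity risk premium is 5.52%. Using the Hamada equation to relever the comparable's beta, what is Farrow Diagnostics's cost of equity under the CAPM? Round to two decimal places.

21.36%

β_L = β_U × [1 + (1 − t)(D/E)] = 1.386 × [1 + (1 − 0.30) × 1.78]
    = 1.386 × [1 + 0.70 × 1.78] = 1.386 × 2.2460 = 3.1130
E(R) = R_f + β_L × MRP = 4.18% + 3.1130 × 5.52% = 21.36%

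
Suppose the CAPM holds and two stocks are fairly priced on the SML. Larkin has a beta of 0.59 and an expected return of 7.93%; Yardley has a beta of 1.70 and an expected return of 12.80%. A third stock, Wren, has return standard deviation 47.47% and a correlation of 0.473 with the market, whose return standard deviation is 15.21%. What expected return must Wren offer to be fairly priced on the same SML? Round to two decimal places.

MRP = (12.80% − 7.93%) / (1.70 − 0.59) = 4.3874%
R_f = 7.93% − 0.59 × 4.3874% = 5.3414%
β_Wren = ρ·σ_i/σ_m = 0.473 × 47.47 / 15.21 = 1.4762
E(R_Wren) = R_f + β × MRP = 5.3414% + 1.4762 × 4.3874% = 11.82%

11.82%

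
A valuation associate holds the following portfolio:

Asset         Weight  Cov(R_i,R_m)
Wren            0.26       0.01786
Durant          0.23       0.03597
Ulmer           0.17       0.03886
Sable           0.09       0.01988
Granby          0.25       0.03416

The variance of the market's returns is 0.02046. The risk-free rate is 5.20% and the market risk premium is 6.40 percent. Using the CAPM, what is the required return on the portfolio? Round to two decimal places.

β_Wren = 0.01786 / 0.02046 = 0.8729
β_Durant = 0.03597 / 0.02046 = 1.7581
β_Ulmer = 0.03886 / 0.02046 = 1.8993
β_Sable = 0.01988 / 0.02046 = 0.9717
β_Granby = 0.03416 / 0.02046 = 1.6696
β_P = Σ w_i β_i = 0.26×0.8729 + 0.23×1.7581 + 0.17×1.8993 + 0.09×0.9717 + 0.25×1.6696 = 1.4591
E(R_P) = R_f + β_P × MRP = 5.20% + 1.4591 × 6.40% = 14.54%

14.54%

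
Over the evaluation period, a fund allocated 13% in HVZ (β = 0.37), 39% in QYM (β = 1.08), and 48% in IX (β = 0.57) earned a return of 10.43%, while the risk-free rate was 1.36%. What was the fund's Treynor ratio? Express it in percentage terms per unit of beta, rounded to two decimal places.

β_P = 0.13×0.37 + 0.39×1.08 + 0.48×0.57 = 0.7429
Treynor = (R_P − R_f) / β_P = (10.43% − 1.36%) / 0.7429 = 9.07% / 0.7429 = 12.21%

12.21%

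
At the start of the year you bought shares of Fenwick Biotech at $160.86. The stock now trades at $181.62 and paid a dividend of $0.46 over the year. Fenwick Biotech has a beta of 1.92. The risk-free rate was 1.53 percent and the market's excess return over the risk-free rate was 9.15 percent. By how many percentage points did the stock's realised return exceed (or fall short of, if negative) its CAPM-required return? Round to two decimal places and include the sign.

Realised HPR = (P1 + D1 − P0) / P0 = (181.62 + 0.46 − 160.86) / 160.86 = 21.22 / 160.86 = 13.1916%
CAPM required = R_f + β·MRP = 1.53% + 1.92 × 9.15% = 19.0980%
α = realised − required = 13.1916% − 19.0980% = -5.91%

-5.91%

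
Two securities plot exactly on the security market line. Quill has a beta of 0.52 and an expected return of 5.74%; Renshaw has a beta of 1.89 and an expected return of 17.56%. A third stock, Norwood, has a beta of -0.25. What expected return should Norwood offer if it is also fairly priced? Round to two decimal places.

MRP (SML slope) = (17.56% − 5.74%) / (1.89 − 0.52) = 11.82% / 1.37 = 8.6277%
R_f (intercept) = 5.74% − 0.52 × 8.6277% = 1.2536%
E(R_Norwood) = R_f + β × MRP = 1.2536% + -0.25 × 8.6277% = -0.90%

-0.90%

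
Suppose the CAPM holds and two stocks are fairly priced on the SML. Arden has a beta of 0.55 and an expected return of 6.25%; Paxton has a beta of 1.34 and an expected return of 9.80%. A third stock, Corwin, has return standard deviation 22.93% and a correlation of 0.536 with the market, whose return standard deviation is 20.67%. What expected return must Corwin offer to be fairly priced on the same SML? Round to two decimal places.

6.45%

MRP = (9.80% − 6.25%) / (1.34 − 0.55) = 4.4937%
R_f = 6.25% − 0.55 × 4.4937% = 3.7785%
β_Corwin = ρ·σ_i/σ_m = 0.536 × 22.93 / 20.67 = 0.5946
E(R_Corwin) = R_f + β × MRP = 3.7785% + 0.5946 × 4.4937% = 6.45%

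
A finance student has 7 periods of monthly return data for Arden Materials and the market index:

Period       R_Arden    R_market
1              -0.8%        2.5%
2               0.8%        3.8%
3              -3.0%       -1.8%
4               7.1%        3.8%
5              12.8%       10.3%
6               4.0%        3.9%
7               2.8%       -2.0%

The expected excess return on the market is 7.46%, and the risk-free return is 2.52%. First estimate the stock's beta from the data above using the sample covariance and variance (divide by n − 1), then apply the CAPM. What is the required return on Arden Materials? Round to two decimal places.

Mean R_i = (-0.8 + 0.8 − 3.0 + 7.1 + 12.8 + 4.0 + 2.8) / 7 = 3.3857%
Mean R_m = (2.5 + 3.8 − 1.8 + 3.8 + 10.3 + 3.9 − 2.0) / 7 = 2.9286%
Σ(R_i − R̄_i)(R_m − R̄_m) = 105.8529  ⇒  Cov = 105.8529 / 6 = 17.6422
Σ(R_m − R̄_m)² = 103.6343  ⇒  Var(R_m) = 103.6343 / 6 = 17.2724
β = Cov / Var(R_m) = 17.6422 / 17.2724 = 1.0214
E(R) = R_f + β × MRP = 2.52% + 1.0214 × 7.46% = 10.14%

10.14%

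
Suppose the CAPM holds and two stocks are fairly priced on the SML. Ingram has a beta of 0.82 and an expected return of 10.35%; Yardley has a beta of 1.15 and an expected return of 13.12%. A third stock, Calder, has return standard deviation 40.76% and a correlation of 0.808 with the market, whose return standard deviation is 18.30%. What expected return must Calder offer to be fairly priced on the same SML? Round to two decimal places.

18.57%

MRP = (13.12% − 10.35%) / (1.15 − 0.82) = 8.3939%
R_f = 10.35% − 0.82 × 8.3939% = 3.4670%
β_Calder = ρ·σ_i/σ_m = 0.808 × 40.76 / 18.30 = 1.7997
E(R_Calder) = R_f + β × MRP = 3.4670% + 1.7997 × 8.3939% = 18.57%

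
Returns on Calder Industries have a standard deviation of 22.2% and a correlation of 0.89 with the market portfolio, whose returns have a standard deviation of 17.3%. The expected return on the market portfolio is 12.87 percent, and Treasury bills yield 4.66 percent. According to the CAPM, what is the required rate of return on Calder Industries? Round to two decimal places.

14.04%

β = ρ × σ_i / σ_m = 0.89 × 22.2% / 17.3% = 1.1421
MRP = 12.87% − 4.66% = 8.21%
E(R) = 4.66% + 1.1421 × 8.21% = 14.04%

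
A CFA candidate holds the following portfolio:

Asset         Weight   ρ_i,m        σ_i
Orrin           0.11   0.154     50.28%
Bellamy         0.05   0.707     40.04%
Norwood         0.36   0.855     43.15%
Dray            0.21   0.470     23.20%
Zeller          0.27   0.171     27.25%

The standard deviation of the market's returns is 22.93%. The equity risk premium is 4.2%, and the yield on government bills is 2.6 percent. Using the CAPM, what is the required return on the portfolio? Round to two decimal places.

6.10%

β_Orrin = 0.154 × 50.28% / 22.93% = 0.3377
β_Bellamy = 0.707 × 40.04% / 22.93% = 1.2346
β_Norwood = 0.855 × 43.15% / 22.93% = 1.6090
β_Dray = 0.470 × 23.20% / 22.93% = 0.4755
β_Zeller = 0.171 × 27.25% / 22.93% = 0.2032
β_P = Σ w_i β_i = 0.11×0.3377 + 0.05×1.2346 + 0.36×1.6090 + 0.21×0.4755 + 0.27×0.2032 = 0.8328
E(R_P) = R_f + β_P × MRP = 2.6% + 0.8328 × 4.2% = 6.10%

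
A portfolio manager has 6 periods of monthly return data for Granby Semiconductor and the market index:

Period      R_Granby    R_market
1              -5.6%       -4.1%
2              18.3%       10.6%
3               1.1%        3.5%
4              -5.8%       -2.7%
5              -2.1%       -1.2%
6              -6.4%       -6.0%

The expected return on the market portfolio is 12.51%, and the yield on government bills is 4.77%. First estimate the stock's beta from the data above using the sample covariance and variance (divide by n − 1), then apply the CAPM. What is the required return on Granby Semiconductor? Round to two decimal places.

16.30%

Mean R_i = (-5.6 + 18.3 + 1.1 − 5.8 − 2.1 − 6.4) / 6 = -0.0833%
Mean R_m = (-4.1 + 10.6 + 3.5 − 2.7 − 1.2 − 6.0) / 6 = 0.0167%
Σ(R_i − R̄_i)(R_m − R̄_m) = 277.3783  ⇒  Cov = 277.3783 / 5 = 55.4757
Σ(R_m − R̄_m)² = 186.1483  ⇒  Var(R_m) = 186.1483 / 5 = 37.2297
β = Cov / Var(R_m) = 55.4757 / 37.2297 = 1.4901
MRP = 12.51% − 4.77% = 7.74%
E(R) = R_f + β × MRP = 4.77% + 1.4901 × 7.74% = 16.30%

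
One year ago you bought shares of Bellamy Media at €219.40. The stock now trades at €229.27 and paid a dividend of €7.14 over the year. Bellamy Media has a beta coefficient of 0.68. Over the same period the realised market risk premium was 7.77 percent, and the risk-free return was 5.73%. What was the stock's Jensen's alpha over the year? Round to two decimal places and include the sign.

Realised HPR = (P1 + D1 − P0) / P0 = (229.27 + 7.14 − 219.40) / 219.40 = 17.01 / 219.40 = 7.7530%
CAPM required = R_f + β·MRP = 5.73% + 0.68 × 7.77% = 11.0136%
α = realised − required = 7.7530% − 11.0136% = -3.26%

-3.26%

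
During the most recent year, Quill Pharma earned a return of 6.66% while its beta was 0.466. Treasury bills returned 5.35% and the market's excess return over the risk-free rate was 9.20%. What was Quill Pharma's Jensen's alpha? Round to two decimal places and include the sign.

-2.98%

CAPM benchmark = R_f + β(R_m − R_f) = 5.35% + 0.466 × 9.20% = 9.63720%
α = actual − benchmark = 6.66% − 9.63720% = -2.98%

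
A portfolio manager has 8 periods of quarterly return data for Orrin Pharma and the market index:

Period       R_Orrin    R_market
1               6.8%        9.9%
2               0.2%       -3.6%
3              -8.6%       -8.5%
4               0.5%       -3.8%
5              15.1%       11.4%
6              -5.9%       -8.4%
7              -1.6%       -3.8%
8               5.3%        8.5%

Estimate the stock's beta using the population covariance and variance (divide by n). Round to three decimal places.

0.842

Mean R_i = (6.8 + 0.2 − 8.6 + 0.5 + 15.1 − 5.9 − 1.6 + 5.3) / 8 = 1.4750%
Mean R_m = (9.9 − 3.6 − 8.5 − 3.8 + 11.4 − 8.4 − 3.8 + 8.5) / 8 = 0.2125%
Σ(R_i − R̄_i)(R_m − R̄_m) = 408.1225  ⇒  Cov = 408.1225 / 8 = 51.0153
Σ(R_m − R̄_m)² = 484.5088  ⇒  Var(R_m) = 484.5088 / 8 = 60.5636
β = Cov / Var(R_m) = 51.0153 / 60.5636 = 0.8423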